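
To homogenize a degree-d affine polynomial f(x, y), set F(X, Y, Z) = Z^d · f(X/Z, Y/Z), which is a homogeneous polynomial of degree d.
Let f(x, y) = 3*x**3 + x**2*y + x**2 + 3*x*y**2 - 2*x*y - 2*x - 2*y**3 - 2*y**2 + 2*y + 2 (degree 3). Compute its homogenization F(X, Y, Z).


F(X, Y, Z) = 3*X**3 + X**2*Y + X**2*Z + 3*X*Y**2 - 2*X*Y*Z - 2*X*Z**2 - 2*Y**3 - 2*Y**2*Z + 2*Y*Z**2 + 2*Z**3

deg(f) = 3.
Substitute x = X/Z, y = Y/Z into f, then multiply by Z^3.
  monomial 3·x^3·y^0 ↦ 3·X^3·Y^0·Z^0.
  monomial 1·x^2·y^1 ↦ 1·X^2·Y^1·Z^0.
  monomial 1·x^2·y^0 ↦ 1·X^2·Y^0·Z^1.
  monomial 3·x^1·y^2 ↦ 3·X^1·Y^2·Z^0.
  monomial -2·x^1·y^1 ↦ -2·X^1·Y^1·Z^1.
  monomial -2·x^1·y^0 ↦ -2·X^1·Y^0·Z^2.
  monomial -2·x^0·y^3 ↦ -2·X^0·Y^3·Z^0.
  monomial -2·x^0·y^2 ↦ -2·X^0·Y^2·Z^1.
  monomial 2·x^0·y^1 ↦ 2·X^0·Y^1·Z^2.
  monomial 2·x^0·y^0 ↦ 2·X^0·Y^0·Z^3.
Collecting: F(X, Y, Z) = 3*X**3 + X**2*Y + X**2*Z + 3*X*Y**2 - 2*X*Y*Z - 2*X*Z**2 - 2*Y**3 - 2*Y**2*Z + 2*Y*Z**2 + 2*Z**3.


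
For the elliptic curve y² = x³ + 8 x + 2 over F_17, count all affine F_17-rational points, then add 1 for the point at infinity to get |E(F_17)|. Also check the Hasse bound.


Affine points = {(0, 6), (0, 11), (2, 3), (2, 14), (3, 6), (3, 11), (4, 8), (4, 9), (8, 0), (9, 2), (9, 15), (13, 5), (13, 12), (14, 6), (14, 11)}; affine count = 15; |E(F_17)| = 16.

Discriminant check: Δ ∝ 4a³ + 27b² = 4·8³ + 27·2² = 4·512 + 27·4 ≡ 14 (mod 17). Nonzero ⇒ E is nonsingular.
For each x ∈ F_17, compute rhs = x³ + 8·x + 2 mod 17, then count y ∈ F_17 with y² ≡ rhs.
  x = 0: rhs = 2, matching y values: 6, 11 (2 points).
  x = 1: rhs = 11, matching y values: none (0 points).
  x = 2: rhs = 9, matching y values: 3, 14 (2 points).
  x = 3: rhs = 2, matching y values: 6, 11 (2 points).
  x = 4: rhs = 13, matching y values: 8, 9 (2 points).
  x = 5: rhs = 14, matching y values: none (0 points).
  x = 6: rhs = 11, matching y values: none (0 points).
  x = 7: rhs = 10, matching y values: none (0 points).
  x = 8: rhs = 0, matching y values: 0 (1 points).
  x = 9: rhs = 4, matching y values: 2, 15 (2 points).
  x = 10: rhs = 11, matching y values: none (0 points).
  x = 11: rhs = 10, matching y values: none (0 points).
  x = 12: rhs = 7, matching y values: none (0 points).
  x = 13: rhs = 8, matching y values: 5, 12 (2 points).
  x = 14: rhs = 2, matching y values: 6, 11 (2 points).
  x = 15: rhs = 12, matching y values: none (0 points).
  x = 16: rhs = 10, matching y values: none (0 points).
Total affine count: 15.
Full point count |E(F_17)| = 15 + 1 = 16.
Hasse bound: |16 − (17+1)| = |-2| = 2 ≤ 2√17 ≈ 8.2462 ✓.


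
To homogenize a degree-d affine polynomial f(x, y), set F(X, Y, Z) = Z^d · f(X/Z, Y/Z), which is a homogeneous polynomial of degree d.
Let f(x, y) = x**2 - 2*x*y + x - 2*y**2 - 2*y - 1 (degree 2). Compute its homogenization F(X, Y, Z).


F(X, Y, Z) = X**2 - 2*X*Y + X*Z - 2*Y**2 - 2*Y*Z - Z**2

deg(f) = 2.
Substitute x = X/Z, y = Y/Z into f, then multiply by Z^2.
  monomial 1·x^2·y^0 ↦ 1·X^2·Y^0·Z^0.
  monomial -2·x^1·y^1 ↦ -2·X^1·Y^1·Z^0.
  monomial 1·x^1·y^0 ↦ 1·X^1·Y^0·Z^1.
  monomial -2·x^0·y^2 ↦ -2·X^0·Y^2·Z^0.
  monomial -2·x^0·y^1 ↦ -2·X^0·Y^1·Z^1.
  monomial -1·x^0·y^0 ↦ -1·X^0·Y^0·Z^2.
Collecting: F(X, Y, Z) = X**2 - 2*X*Y + X*Z - 2*Y**2 - 2*Y*Z - Z**2.


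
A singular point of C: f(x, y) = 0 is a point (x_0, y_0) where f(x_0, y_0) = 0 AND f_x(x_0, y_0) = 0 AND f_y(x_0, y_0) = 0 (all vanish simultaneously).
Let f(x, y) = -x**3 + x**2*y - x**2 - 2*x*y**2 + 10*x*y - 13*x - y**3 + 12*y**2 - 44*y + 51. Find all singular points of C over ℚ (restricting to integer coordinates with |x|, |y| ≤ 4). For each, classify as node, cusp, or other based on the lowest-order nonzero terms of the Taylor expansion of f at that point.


Singular points: {(1, 3)}; classification: node.

Compute partial derivatives:
  f_x = -3*x**2 + 2*x*y - 2*x - 2*y**2 + 10*y - 13.
  f_y = x**2 - 4*x*y + 10*x - 3*y**2 + 24*y - 44.
Scan x_0 ∈ {−4, ..., 4}. For each x_0, f_y(x_0, y) is a polynomial in y; find its integer roots y ∈ {−4, ..., 4}, then test f_x and f at those candidates.
  x = -4: f_y(-4, y) = -3*y**2 + 40*y - 68; vanishes at y ∈ {2}. (-4, 2): f_x = -57 ≠ 0.
  x = -3: f_y(-3, y) = -3*y**2 + 36*y - 65; no integer root y with |y| ≤ 4.
  x = -2: f_y(-2, y) = -3*y**2 + 32*y - 60; no integer root y with |y| ≤ 4.
  x = -1: f_y(-1, y) = -3*y**2 + 28*y - 53; no integer root y with |y| ≤ 4.
  x = 0: f_y(0, y) = -3*y**2 + 24*y - 44; no integer root y with |y| ≤ 4.
  x = 1: f_y(1, y) = -3*y**2 + 20*y - 33; vanishes at y ∈ {3}. (1, 3): f_x = 0, f = 0 — SINGULAR.
  x = 2: f_y(2, y) = -3*y**2 + 16*y - 20; vanishes at y ∈ {2}. (2, 2): f_x = -9 ≠ 0.
  x = 3: f_y(3, y) = -3*y**2 + 12*y - 5; no integer root y with |y| ≤ 4.
  x = 4: f_y(4, y) = -3*y**2 + 8*y + 12; no integer root y with |y| ≤ 4.
Only singular point on the grid: (1, 3).
Classify: substitute x = 1 + u, y = 3 + v and expand: f = -u**3 + u**2*v - u**2 - 2*u*v**2 - v**3 + v**2.
No constant or linear terms (consistent with a singular point). Quadratic part: -u**2 + v**2. Cubic part: -u**3 + u**2*v - 2*u*v**2 - v**3.
The quadratic part v**2 - u**2 = (v − u)(v + u) splits into two distinct linear factors, so there are two distinct tangent lines y − 3 = ±(x − 1) — this is a node (ordinary double point).
Classification: node.


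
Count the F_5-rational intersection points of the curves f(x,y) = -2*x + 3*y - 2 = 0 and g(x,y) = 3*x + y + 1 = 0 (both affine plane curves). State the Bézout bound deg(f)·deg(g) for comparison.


Common zeros: {(0, 4)}; count = 1; Bézout bound = 1.

deg(f) = 1, deg(g) = 1, so Bézout bound = 1.
Scan x ∈ F_5. For each x, list the y ∈ F_5 with f(x, y) ≡ 0 and those with g(x, y) ≡ 0 (mod 5); the common zeros in that column are the intersection.
  x = 0: f ≡ 0 at y ∈ {4}; g ≡ 0 at y ∈ {4}; common: {4}.
  x = 1: f ≡ 0 at y ∈ {3}; g ≡ 0 at y ∈ {1}; common: ∅.
  x = 2: f ≡ 0 at y ∈ {2}; g ≡ 0 at y ∈ {3}; common: ∅.
  x = 3: f ≡ 0 at y ∈ {1}; g ≡ 0 at y ∈ {0}; common: ∅.
  x = 4: f ≡ 0 at y ∈ {0}; g ≡ 0 at y ∈ {2}; common: ∅.
Collecting: common zeros = {(0, 4)}, so the count is 1.
Comparison with the Bézout bound: 1 ≤ 1 = deg(f)·deg(g), as expected for curves with no common component (the bound is attained).


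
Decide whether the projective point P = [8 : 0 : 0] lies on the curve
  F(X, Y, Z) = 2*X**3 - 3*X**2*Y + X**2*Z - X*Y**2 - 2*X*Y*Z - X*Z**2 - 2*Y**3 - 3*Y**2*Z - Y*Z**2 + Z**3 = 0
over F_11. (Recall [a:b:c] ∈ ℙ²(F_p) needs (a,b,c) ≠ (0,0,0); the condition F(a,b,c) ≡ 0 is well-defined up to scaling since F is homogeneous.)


F(8,0,0) ≡ 1 (mod 11); P is NOT on the curve.

Evaluate F(8, 0, 0) term-by-term (mod 11).
  2*X**3 ↦ 2·512·1·1 = 1024
  -3*X**2*Y ↦ -3·64·0·1 = 0
  X**2*Z ↦ 1·64·1·0 = 0
  -X*Y**2 ↦ -1·8·0·1 = 0
  -2*X*Y*Z ↦ -2·8·0·0 = 0
  -X*Z**2 ↦ -1·8·1·0 = 0
  -2*Y**3 ↦ -2·1·0·1 = 0
  -3*Y**2*Z ↦ -3·1·0·0 = 0
  -Y*Z**2 ↦ -1·1·0·0 = 0
  Z**3 ↦ 1·1·1·0 = 0
Sum: F(8, 0, 0) = (1024) + (0) + (0) + (0) + (0) + (0) + (0) + (0) + (0) + (0) = 1024.
Reducing mod 11: 1024 ≡ 1 (mod 11).
Since F(a, b, c) ≡ 1 ≠ 0 (mod 11), P does NOT lie on the curve.


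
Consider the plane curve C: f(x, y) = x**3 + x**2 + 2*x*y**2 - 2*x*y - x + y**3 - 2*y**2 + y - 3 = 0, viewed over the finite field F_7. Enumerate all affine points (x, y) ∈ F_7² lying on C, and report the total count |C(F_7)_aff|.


Affine F_7-points: {(0, 5), (0, 6), (2, 0), (2, 1), (2, 4), (4, 2), (4, 3)}; count = 7.

For each of the 49 pairs (x, y) ∈ F_7², evaluate f(x, y) mod 7. Record the zeros.
  x = 0: [0↦4, 1↦4, 2↦6, 3↦2, 4↦5, 5↦0, 6↦0]  zeros at y ∈ {5, 6}
  x = 1: [0↦5, 1↦5, 2↦4, 3↦1, 4↦2, 5↦6, 6↦5]  zeros at y ∈ ∅
  x = 2: [0↦0, 1↦0, 2↦3, 3↦1, 4↦0, 5↦6, 6↦4]  zeros at y ∈ {0, 1, 4}
  x = 3: [0↦2, 1↦2, 2↦2, 3↦1, 4↦5, 5↦6, 6↦3]  zeros at y ∈ ∅
  x = 4: [0↦3, 1↦3, 2↦0, 3↦0, 4↦2, 5↦5, 6↦1]  zeros at y ∈ {2, 3}
  x = 5: [0↦2, 1↦2, 2↦3, 3↦4, 4↦4, 5↦2, 6↦4]  zeros at y ∈ ∅
  x = 6: [0↦5, 1↦5, 2↦3, 3↦5, 4↦3, 5↦3, 6↦4]  zeros at y ∈ ∅
Collecting zeros: affine points = {(0, 5), (0, 6), (2, 0), (2, 1), (2, 4), (4, 2), (4, 3)}.
Total count |C(F_7)_aff| = 7.


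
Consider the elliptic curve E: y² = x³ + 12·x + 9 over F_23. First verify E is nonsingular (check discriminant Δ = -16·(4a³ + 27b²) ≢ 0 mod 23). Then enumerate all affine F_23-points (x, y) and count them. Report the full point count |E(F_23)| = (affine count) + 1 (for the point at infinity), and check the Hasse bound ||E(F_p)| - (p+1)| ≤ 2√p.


Affine points = {(0, 3), (0, 20), (2, 8), (2, 15), (3, 7), (3, 16), (4, 11), (4, 12), (9, 8), (9, 15), (10, 5), (10, 18), (11, 0), (12, 8), (12, 15), (13, 4), (13, 19), (14, 0), (18, 10), (18, 13), (19, 9), (19, 14), (21, 0)}; affine count = 23; |E(F_23)| = 24.

Discriminant check: Δ ∝ 4a³ + 27b² = 4·12³ + 27·9² = 4·1728 + 27·81 ≡ 14 (mod 23). Nonzero ⇒ E is nonsingular.
For each x ∈ F_23, compute rhs = x³ + 12·x + 9 mod 23, then count y ∈ F_23 with y² ≡ rhs.
  x = 0: rhs = 9, matching y values: 3, 20 (2 points).
  x = 1: rhs = 22, matching y values: none (0 points).
  x = 2: rhs = 18, matching y values: 8, 15 (2 points).
  x = 3: rhs = 3, matching y values: 7, 16 (2 points).
  x = 4: rhs = 6, matching y values: 11, 12 (2 points).
  x = 5: rhs = 10, matching y values: none (0 points).
  x = 6: rhs = 21, matching y values: none (0 points).
  x = 7: rhs = 22, matching y values: none (0 points).
  x = 8: rhs = 19, matching y values: none (0 points).
  x = 9: rhs = 18, matching y values: 8, 15 (2 points).
  x = 10: rhs = 2, matching y values: 5, 18 (2 points).
  x = 11: rhs = 0, matching y values: 0 (1 points).
  x = 12: rhs = 18, matching y values: 8, 15 (2 points).
  x = 13: rhs = 16, matching y values: 4, 19 (2 points).
  x = 14: rhs = 0, matching y values: 0 (1 points).
  x = 15: rhs = 22, matching y values: none (0 points).
  x = 16: rhs = 19, matching y values: none (0 points).
  x = 17: rhs = 20, matching y values: none (0 points).
  x = 18: rhs = 8, matching y values: 10, 13 (2 points).
  x = 19: rhs = 12, matching y values: 9, 14 (2 points).
  x = 20: rhs = 15, matching y values: none (0 points).
  x = 21: rhs = 0, matching y values: 0 (1 points).
  x = 22: rhs = 19, matching y values: none (0 points).
Total affine count: 23.
Full point count |E(F_23)| = 23 + 1 = 24.
Hasse bound: |24 − (23+1)| = |0| = 0 ≤ 2√23 ≈ 9.5917 ✓.


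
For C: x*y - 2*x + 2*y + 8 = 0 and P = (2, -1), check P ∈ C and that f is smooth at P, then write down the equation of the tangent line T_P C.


Tangent line at P: -3*x + 4*y + 10 = 0.

Step 1: f(2, -1) = 0, so P lies on C.
Step 2: partial derivatives
  f_x(x, y) = y - 2, f_y(x, y) = x + 2.
  f_x(P) = -3, f_y(P) = 4 (gradient nonzero, so P is smooth).
Step 3: tangent line at P: -3·(x − 2) + 4·(y − -1) = 0.
Expanding: -3*x + 4*y + 10 = 0.


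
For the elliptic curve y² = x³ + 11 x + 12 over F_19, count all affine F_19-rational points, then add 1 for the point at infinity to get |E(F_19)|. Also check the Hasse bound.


Affine points = {(1, 9), (1, 10), (2, 2), (2, 17), (4, 5), (4, 14), (6, 3), (6, 16), (8, 2), (8, 17), (9, 2), (9, 17), (10, 1), (10, 18), (11, 1), (11, 18), (16, 3), (16, 16), (17, 1), (17, 18), (18, 0)}; affine count = 21; |E(F_19)| = 22.

Discriminant check: Δ ∝ 4a³ + 27b² = 4·11³ + 27·12² = 4·1331 + 27·144 ≡ 16 (mod 19). Nonzero ⇒ E is nonsingular.
For each x ∈ F_19, compute rhs = x³ + 11·x + 12 mod 19, then count y ∈ F_19 with y² ≡ rhs.
  x = 0: rhs = 12, matching y values: none (0 points).
  x = 1: rhs = 5, matching y values: 9, 10 (2 points).
  x = 2: rhs = 4, matching y values: 2, 17 (2 points).
  x = 3: rhs = 15, matching y values: none (0 points).
  x = 4: rhs = 6, matching y values: 5, 14 (2 points).
  x = 5: rhs = 2, matching y values: none (0 points).
  x = 6: rhs = 9, matching y values: 3, 16 (2 points).
  x = 7: rhs = 14, matching y values: none (0 points).
  x = 8: rhs = 4, matching y values: 2, 17 (2 points).
  x = 9: rhs = 4, matching y values: 2, 17 (2 points).
  x = 10: rhs = 1, matching y values: 1, 18 (2 points).
  x = 11: rhs = 1, matching y values: 1, 18 (2 points).
  x = 12: rhs = 10, matching y values: none (0 points).
  x = 13: rhs = 15, matching y values: none (0 points).
  x = 14: rhs = 3, matching y values: none (0 points).
  x = 15: rhs = 18, matching y values: none (0 points).
  x = 16: rhs = 9, matching y values: 3, 16 (2 points).
  x = 17: rhs = 1, matching y values: 1, 18 (2 points).
  x = 18: rhs = 0, matching y values: 0 (1 points).
Total affine count: 21.
Full point count |E(F_19)| = 21 + 1 = 22.
Hasse bound: |22 − (19+1)| = |2| = 2 ≤ 2√19 ≈ 8.7178 ✓.


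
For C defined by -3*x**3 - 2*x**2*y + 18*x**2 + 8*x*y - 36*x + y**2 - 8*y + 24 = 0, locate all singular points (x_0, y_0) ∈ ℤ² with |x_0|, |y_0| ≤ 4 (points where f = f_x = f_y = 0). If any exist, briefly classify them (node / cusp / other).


Singular points: {(2, 0)}; classification: cusp.

Compute partial derivatives:
  f_x = -9*x**2 - 4*x*y + 36*x + 8*y - 36.
  f_y = -2*x**2 + 8*x + 2*y - 8.
Scan x_0 ∈ {−4, ..., 4}. For each x_0, f_y(x_0, y) is a polynomial in y; find its integer roots y ∈ {−4, ..., 4}, then test f_x and f at those candidates.
  x = -4: f_y(-4, y) = 2*y - 72; no integer root y with |y| ≤ 4.
  x = -3: f_y(-3, y) = 2*y - 50; no integer root y with |y| ≤ 4.
  x = -2: f_y(-2, y) = 2*y - 32; no integer root y with |y| ≤ 4.
  x = -1: f_y(-1, y) = 2*y - 18; no integer root y with |y| ≤ 4.
  x = 0: f_y(0, y) = 2*y - 8; vanishes at y ∈ {4}. (0, 4): f_x = -4 ≠ 0.
  x = 1: f_y(1, y) = 2*y - 2; vanishes at y ∈ {1}. (1, 1): f_x = -5 ≠ 0.
  x = 2: f_y(2, y) = 2*y; vanishes at y ∈ {0}. (2, 0): f_x = 0, f = 0 — SINGULAR.
  x = 3: f_y(3, y) = 2*y - 2; vanishes at y ∈ {1}. (3, 1): f_x = -13 ≠ 0.
  x = 4: f_y(4, y) = 2*y - 8; vanishes at y ∈ {4}. (4, 4): f_x = -68 ≠ 0.
Only singular point on the grid: (2, 0).
Classify: substitute x = 2 + u, y = 0 + v and expand: f = -3*u**3 - 2*u**2*v + v**2.
No constant or linear terms (consistent with a singular point). Quadratic part: v**2. Cubic part: -3*u**3 - 2*u**2*v.
The quadratic part v**2 is a perfect square, so there is a single (double) tangent line v = 0, i.e. y = 0. Restricting the cubic part to that line (v = 0) leaves -3*u**3 ≠ 0, so f is not divisible by v and the branch is v² ≈ 3*u**3 to lowest order — this is a cusp.
Classification: cusp.


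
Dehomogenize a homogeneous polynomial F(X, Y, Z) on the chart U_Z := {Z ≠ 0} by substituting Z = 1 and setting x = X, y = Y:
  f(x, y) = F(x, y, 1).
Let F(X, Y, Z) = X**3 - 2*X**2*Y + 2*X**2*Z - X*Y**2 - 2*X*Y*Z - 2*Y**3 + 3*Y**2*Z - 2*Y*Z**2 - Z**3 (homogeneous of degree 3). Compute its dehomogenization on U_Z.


f(x, y) = x**3 - 2*x**2*y + 2*x**2 - x*y**2 - 2*x*y - 2*y**3 + 3*y**2 - 2*y - 1

On U_Z we set Z = 1. Each monomial c·X^i·Y^j·Z^k in F becomes c·x^i·y^j·1^k = c·x^i·y^j.
Substituting Z = 1: F(X, Y, 1) = x**3 - 2*x**2*y + 2*x**2 - x*y**2 - 2*x*y - 2*y**3 + 3*y**2 - 2*y - 1.
Note: deg(f) ≤ deg(F) = 3; strict inequality happens when F is divisible by Z (lost terms).


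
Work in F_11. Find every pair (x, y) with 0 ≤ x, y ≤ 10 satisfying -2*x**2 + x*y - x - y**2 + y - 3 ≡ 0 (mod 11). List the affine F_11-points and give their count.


Affine F_11-points: {(0, 6), (2, 1), (2, 2), (4, 2), (4, 3), (6, 9), (8, 3), (8, 6), (9, 1), (9, 9)}; count = 10.

For each of the 121 pairs (x, y) ∈ F_11², evaluate f(x, y) mod 11. Record the zeros.
  x = 0: [0↦8, 1↦8, 2↦6, 3↦2, 4↦7, 5↦10, 6↦0, 7↦10, 8↦7, 9↦2, 10↦6]  zeros at y ∈ {6}
  x = 1: [0↦5, 1↦6, 2↦5, 3↦2, 4↦8, 5↦1, 6↦3, 7↦3, 8↦1, 9↦8, 10↦2]  zeros at y ∈ ∅
  x = 2: [0↦9, 1↦0, 2↦0, 3↦9, 4↦5, 5↦10, 6↦2, 7↦3, 8↦2, 9↦10, 10↦5]  zeros at y ∈ {1, 2}
  x = 3: [0↦9, 1↦1, 2↦2, 3↦1, 4↦9, 5↦4, 6↦8, 7↦10, 8↦10, 9↦8, 10↦4]  zeros at y ∈ ∅
  x = 4: [0↦5, 1↦9, 2↦0, 3↦0, 4↦9, 5↦5, 6↦10, 7↦2, 8↦3, 9↦2, 10↦10]  zeros at y ∈ {2, 3}
  x = 5: [0↦8, 1↦2, 2↦5, 3↦6, 4↦5, 5↦2, 6↦8, 7↦1, 8↦3, 9↦3, 10↦1]  zeros at y ∈ ∅
  x = 6: [0↦7, 1↦2, 2↦6, 3↦8, 4↦8, 5↦6, 6↦2, 7↦7, 8↦10, 9↦0, 10↦10]  zeros at y ∈ {9}
  x = 7: [0↦2, 1↦9, 2↦3, 3↦6, 4↦7, 5↦6, 6↦3, 7↦9, 8↦2, 9↦4, 10↦4]  zeros at y ∈ ∅
  x = 8: [0↦4, 1↦1, 2↦7, 3↦0, 4↦2, 5↦2, 6↦0, 7↦7, 8↦1, 9↦4, 10↦5]  zeros at y ∈ {3, 6}
  x = 9: [0↦2, 1↦0, 2↦7, 3↦1, 4↦4, 5↦5, 6↦4, 7↦1, 8↦7, 9↦0, 10↦2]  zeros at y ∈ {1, 9}
  x = 10: [0↦7, 1↦6, 2↦3, 3↦9, 4↦2, 5↦4, 6↦4, 7↦2, 8↦9, 9↦3, 10↦6]  zeros at y ∈ ∅
Collecting zeros: affine points = {(0, 6), (2, 1), (2, 2), (4, 2), (4, 3), (6, 9), (8, 3), (8, 6), (9, 1), (9, 9)}.
Total count |C(F_11)_aff| = 10.


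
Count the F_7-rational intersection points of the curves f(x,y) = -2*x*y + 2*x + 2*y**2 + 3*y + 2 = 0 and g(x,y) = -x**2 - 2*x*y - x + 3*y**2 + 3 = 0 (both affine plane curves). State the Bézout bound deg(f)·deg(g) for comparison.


Common zeros: {(5, 6)}; count = 1; Bézout bound = 4.

deg(f) = 2, deg(g) = 2, so Bézout bound = 4.
Scan x ∈ F_7. For each x, list the y ∈ F_7 with f(x, y) ≡ 0 and those with g(x, y) ≡ 0 (mod 7); the common zeros in that column are the intersection.
  x = 0: f ≡ 0 at y ∈ {1}; g ≡ 0 at y ∈ ∅; common: ∅.
  x = 1: f ≡ 0 at y ∈ {1, 2}; g ≡ 0 at y ∈ ∅; common: ∅.
  x = 2: f ≡ 0 at y ∈ {1, 3}; g ≡ 0 at y ∈ ∅; common: ∅.
  x = 3: f ≡ 0 at y ∈ {1, 4}; g ≡ 0 at y ∈ {3, 6}; common: ∅.
  x = 4: f ≡ 0 at y ∈ {1, 5}; g ≡ 0 at y ∈ {2, 3}; common: ∅.
  x = 5: f ≡ 0 at y ∈ {1, 6}; g ≡ 0 at y ∈ {2, 6}; common: {6}.
  x = 6: f ≡ 0 at y ∈ {0, 1}; g ≡ 0 at y ∈ ∅; common: ∅.
Collecting: common zeros = {(5, 6)}, so the count is 1.
Comparison with the Bézout bound: 1 ≤ 4 = deg(f)·deg(g), as expected for curves with no common component (the affine F_7-count falls short of the bound because intersections may lie at infinity, over extension fields, or carry multiplicity).


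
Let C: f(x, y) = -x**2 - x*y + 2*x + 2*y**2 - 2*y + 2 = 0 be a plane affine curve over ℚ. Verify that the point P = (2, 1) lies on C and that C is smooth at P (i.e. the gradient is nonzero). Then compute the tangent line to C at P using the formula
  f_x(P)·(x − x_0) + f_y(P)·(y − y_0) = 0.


Tangent line at P: 6 - 3*x = 0.

Step 1: f(2, 1) = 0, so P lies on C.
Step 2: partial derivatives
  f_x(x, y) = -2*x - y + 2, f_y(x, y) = -x + 4*y - 2.
  f_x(P) = -3, f_y(P) = 0 (gradient nonzero, so P is smooth).
Step 3: tangent line at P: -3·(x − 2) + 0·(y − 1) = 0.
Expanding: 6 - 3*x = 0.


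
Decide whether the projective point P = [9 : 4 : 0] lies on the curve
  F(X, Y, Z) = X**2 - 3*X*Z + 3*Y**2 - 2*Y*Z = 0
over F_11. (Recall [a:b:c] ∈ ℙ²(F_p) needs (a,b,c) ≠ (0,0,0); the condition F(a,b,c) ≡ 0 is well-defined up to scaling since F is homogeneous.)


F(9,4,0) ≡ 8 (mod 11); P is NOT on the curve.

Evaluate F(9, 4, 0) term-by-term (mod 11).
  X**2 ↦ 1·81·1·1 = 81
  -3*X*Z ↦ -3·9·1·0 = 0
  3*Y**2 ↦ 3·1·16·1 = 48
  -2*Y*Z ↦ -2·1·4·0 = 0
Sum: F(9, 4, 0) = (81) + (0) + (48) + (0) = 129.
Reducing mod 11: 129 ≡ 8 (mod 11).
Since F(a, b, c) ≡ 8 ≠ 0 (mod 11), P does NOT lie on the curve.


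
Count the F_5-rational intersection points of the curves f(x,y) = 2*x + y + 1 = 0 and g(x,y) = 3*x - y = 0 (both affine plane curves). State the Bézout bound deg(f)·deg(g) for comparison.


Common zeros: ∅; count = 0; Bézout bound = 1.

deg(f) = 1, deg(g) = 1, so Bézout bound = 1.
Scan x ∈ F_5. For each x, list the y ∈ F_5 with f(x, y) ≡ 0 and those with g(x, y) ≡ 0 (mod 5); the common zeros in that column are the intersection.
  x = 0: f ≡ 0 at y ∈ {4}; g ≡ 0 at y ∈ {0}; common: ∅.
  x = 1: f ≡ 0 at y ∈ {2}; g ≡ 0 at y ∈ {3}; common: ∅.
  x = 2: f ≡ 0 at y ∈ {0}; g ≡ 0 at y ∈ {1}; common: ∅.
  x = 3: f ≡ 0 at y ∈ {3}; g ≡ 0 at y ∈ {4}; common: ∅.
  x = 4: f ≡ 0 at y ∈ {1}; g ≡ 0 at y ∈ {2}; common: ∅.
Collecting: common zeros = ∅, so the count is 0.
Comparison with the Bézout bound: 0 ≤ 1 = deg(f)·deg(g), as expected for curves with no common component (the affine F_5-count falls short of the bound because intersections may lie at infinity, over extension fields, or carry multiplicity).


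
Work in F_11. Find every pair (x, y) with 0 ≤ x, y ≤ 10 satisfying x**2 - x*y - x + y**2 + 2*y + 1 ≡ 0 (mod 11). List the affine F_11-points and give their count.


Affine F_11-points: {(0, 10)}; count = 1.

For each of the 121 pairs (x, y) ∈ F_11², evaluate f(x, y) mod 11. Record the zeros.
  x = 0: [0↦1, 1↦4, 2↦9, 3↦5, 4↦3, 5↦3, 6↦5, 7↦9, 8↦4, 9↦1, 10↦0]  zeros at y ∈ {10}
  x = 1: [0↦1, 1↦3, 2↦7, 3↦2, 4↦10, 5↦9, 6↦10, 7↦2, 8↦7, 9↦3, 10↦1]  zeros at y ∈ ∅
  x = 2: [0↦3, 1↦4, 2↦7, 3↦1, 4↦8, 5↦6, 6↦6, 7↦8, 8↦1, 9↦7, 10↦4]  zeros at y ∈ ∅
  x = 3: [0↦7, 1↦7, 2↦9, 3↦2, 4↦8, 5↦5, 6↦4, 7↦5, 8↦8, 9↦2, 10↦9]  zeros at y ∈ ∅
  x = 4: [0↦2, 1↦1, 2↦2, 3↦5, 4↦10, 5↦6, 6↦4, 7↦4, 8↦6, 9↦10, 10↦5]  zeros at y ∈ ∅
  x = 5: [0↦10, 1↦8, 2↦8, 3↦10, 4↦3, 5↦9, 6↦6, 7↦5, 8↦6, 9↦9, 10↦3]  zeros at y ∈ ∅
  x = 6: [0↦9, 1↦6, 2↦5, 3↦6, 4↦9, 5↦3, 6↦10, 7↦8, 8↦8, 9↦10, 10↦3]  zeros at y ∈ ∅
  x = 7: [0↦10, 1↦6, 2↦4, 3↦4, 4↦6, 5↦10, 6↦5, 7↦2, 8↦1, 9↦2, 10↦5]  zeros at y ∈ ∅
  x = 8: [0↦2, 1↦8, 2↦5, 3↦4, 4↦5, 5↦8, 6↦2, 7↦9, 8↦7, 9↦7, 10↦9]  zeros at y ∈ ∅
  x = 9: [0↦7, 1↦1, 2↦8, 3↦6, 4↦6, 5↦8, 6↦1, 7↦7, 8↦4, 9↦3, 10↦4]  zeros at y ∈ ∅
  x = 10: [0↦3, 1↦7, 2↦2, 3↦10, 4↦9, 5↦10, 6↦2, 7↦7, 8↦3, 9↦1, 10↦1]  zeros at y ∈ ∅
Collecting zeros: affine points = {(0, 10)}.
Total count |C(F_11)_aff| = 1.


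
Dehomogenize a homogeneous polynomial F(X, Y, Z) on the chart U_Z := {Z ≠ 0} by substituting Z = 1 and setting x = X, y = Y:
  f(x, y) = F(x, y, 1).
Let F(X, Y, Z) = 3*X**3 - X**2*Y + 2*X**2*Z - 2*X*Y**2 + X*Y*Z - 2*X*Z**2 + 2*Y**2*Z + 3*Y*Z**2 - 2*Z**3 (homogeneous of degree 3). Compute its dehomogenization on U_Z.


f(x, y) = 3*x**3 - x**2*y + 2*x**2 - 2*x*y**2 + x*y - 2*x + 2*y**2 + 3*y - 2

On U_Z we set Z = 1. Each monomial c·X^i·Y^j·Z^k in F becomes c·x^i·y^j·1^k = c·x^i·y^j.
Substituting Z = 1: F(X, Y, 1) = 3*x**3 - x**2*y + 2*x**2 - 2*x*y**2 + x*y - 2*x + 2*y**2 + 3*y - 2.
Note: deg(f) ≤ deg(F) = 3; strict inequality happens when F is divisible by Z (lost terms).


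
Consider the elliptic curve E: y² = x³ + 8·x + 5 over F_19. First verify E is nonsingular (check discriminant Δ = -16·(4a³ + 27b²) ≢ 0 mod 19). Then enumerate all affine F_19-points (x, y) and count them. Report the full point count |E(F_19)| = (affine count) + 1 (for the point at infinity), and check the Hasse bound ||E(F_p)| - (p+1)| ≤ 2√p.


Affine points = {(0, 9), (0, 10), (4, 5), (4, 14), (7, 9), (7, 10), (8, 7), (8, 12), (12, 9), (12, 10), (13, 8), (13, 11), (14, 7), (14, 12), (15, 2), (15, 17), (16, 7), (16, 12), (17, 0)}; affine count = 19; |E(F_19)| = 20.

Discriminant check: Δ ∝ 4a³ + 27b² = 4·8³ + 27·5² = 4·512 + 27·25 ≡ 6 (mod 19). Nonzero ⇒ E is nonsingular.
For each x ∈ F_19, compute rhs = x³ + 8·x + 5 mod 19, then count y ∈ F_19 with y² ≡ rhs.
  x = 0: rhs = 5, matching y values: 9, 10 (2 points).
  x = 1: rhs = 14, matching y values: none (0 points).
  x = 2: rhs = 10, matching y values: none (0 points).
  x = 3: rhs = 18, matching y values: none (0 points).
  x = 4: rhs = 6, matching y values: 5, 14 (2 points).
  x = 5: rhs = 18, matching y values: none (0 points).
  x = 6: rhs = 3, matching y values: none (0 points).
  x = 7: rhs = 5, matching y values: 9, 10 (2 points).
  x = 8: rhs = 11, matching y values: 7, 12 (2 points).
  x = 9: rhs = 8, matching y values: none (0 points).
  x = 10: rhs = 2, matching y values: none (0 points).
  x = 11: rhs = 18, matching y values: none (0 points).
  x = 12: rhs = 5, matching y values: 9, 10 (2 points).
  x = 13: rhs = 7, matching y values: 8, 11 (2 points).
  x = 14: rhs = 11, matching y values: 7, 12 (2 points).
  x = 15: rhs = 4, matching y values: 2, 17 (2 points).
  x = 16: rhs = 11, matching y values: 7, 12 (2 points).
  x = 17: rhs = 0, matching y values: 0 (1 points).
  x = 18: rhs = 15, matching y values: none (0 points).
Total affine count: 19.
Full point count |E(F_19)| = 19 + 1 = 20.
Hasse bound: |20 − (19+1)| = |0| = 0 ≤ 2√19 ≈ 8.7178 ✓.


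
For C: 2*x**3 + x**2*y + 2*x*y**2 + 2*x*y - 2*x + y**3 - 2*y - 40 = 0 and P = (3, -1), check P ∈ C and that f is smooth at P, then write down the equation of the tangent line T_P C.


Tangent line at P: 46*x + 4*y - 134 = 0.

Step 1: f(3, -1) = 0, so P lies on C.
Step 2: partial derivatives
  f_x(x, y) = 6*x**2 + 2*x*y + 2*y**2 + 2*y - 2, f_y(x, y) = x**2 + 4*x*y + 2*x + 3*y**2 - 2.
  f_x(P) = 46, f_y(P) = 4 (gradient nonzero, so P is smooth).
Step 3: tangent line at P: 46·(x − 3) + 4·(y − -1) = 0.
Expanding: 46*x + 4*y - 134 = 0.


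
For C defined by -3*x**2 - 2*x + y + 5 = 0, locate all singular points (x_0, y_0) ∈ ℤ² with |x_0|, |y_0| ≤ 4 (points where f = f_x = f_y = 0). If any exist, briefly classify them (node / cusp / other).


No singular points in the scanned grid; C is smooth there.

Compute partial derivatives:
  f_x = -6*x - 2.
  f_y = 1.
f_y = 1 is a nonzero constant, so f_y never vanishes: no point (x, y) can satisfy f = f_x = f_y = 0. In particular no (x, y) ∈ {−4, ..., 4}² is singular; the curve is smooth.


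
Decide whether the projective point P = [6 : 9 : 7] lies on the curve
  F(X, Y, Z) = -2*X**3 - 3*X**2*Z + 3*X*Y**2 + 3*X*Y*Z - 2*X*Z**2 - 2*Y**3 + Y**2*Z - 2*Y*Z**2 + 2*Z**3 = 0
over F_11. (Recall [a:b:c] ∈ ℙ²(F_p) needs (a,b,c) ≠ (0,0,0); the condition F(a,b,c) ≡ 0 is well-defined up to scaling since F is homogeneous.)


F(6,9,7) ≡ 4 (mod 11); P is NOT on the curve.

Evaluate F(6, 9, 7) term-by-term (mod 11).
  -2*X**3 ↦ -2·216·1·1 = -432
  -3*X**2*Z ↦ -3·36·1·7 = -756
  3*X*Y**2 ↦ 3·6·81·1 = 1458
  3*X*Y*Z ↦ 3·6·9·7 = 1134
  -2*X*Z**2 ↦ -2·6·1·49 = -588
  -2*Y**3 ↦ -2·1·729·1 = -1458
  Y**2*Z ↦ 1·1·81·7 = 567
  -2*Y*Z**2 ↦ -2·1·9·49 = -882
  2*Z**3 ↦ 2·1·1·343 = 686
Sum: F(6, 9, 7) = (-432) + (-756) + (1458) + (1134) + (-588) + (-1458) + (567) + (-882) + (686) = -271.
Reducing mod 11: -271 ≡ 4 (mod 11).
Since F(a, b, c) ≡ 4 ≠ 0 (mod 11), P does NOT lie on the curve.


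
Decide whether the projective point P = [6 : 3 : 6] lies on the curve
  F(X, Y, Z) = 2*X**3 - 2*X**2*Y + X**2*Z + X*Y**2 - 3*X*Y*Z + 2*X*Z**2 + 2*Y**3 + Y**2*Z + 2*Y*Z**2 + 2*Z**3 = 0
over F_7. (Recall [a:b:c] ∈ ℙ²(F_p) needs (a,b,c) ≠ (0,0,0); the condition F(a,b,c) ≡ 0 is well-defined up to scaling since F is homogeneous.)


F(6,3,6) ≡ 6 (mod 7); P is NOT on the curve.

Evaluate F(6, 3, 6) term-by-term (mod 7).
  2*X**3 ↦ 2·216·1·1 = 432
  -2*X**2*Y ↦ -2·36·3·1 = -216
  X**2*Z ↦ 1·36·1·6 = 216
  X*Y**2 ↦ 1·6·9·1 = 54
  -3*X*Y*Z ↦ -3·6·3·6 = -324
  2*X*Z**2 ↦ 2·6·1·36 = 432
  2*Y**3 ↦ 2·1·27·1 = 54
  Y**2*Z ↦ 1·1·9·6 = 54
  2*Y*Z**2 ↦ 2·1·3·36 = 216
  2*Z**3 ↦ 2·1·1·216 = 432
Sum: F(6, 3, 6) = (432) + (-216) + (216) + (54) + (-324) + (432) + (54) + (54) + (216) + (432) = 1350.
Reducing mod 7: 1350 ≡ 6 (mod 7).
Since F(a, b, c) ≡ 6 ≠ 0 (mod 7), P does NOT lie on the curve.


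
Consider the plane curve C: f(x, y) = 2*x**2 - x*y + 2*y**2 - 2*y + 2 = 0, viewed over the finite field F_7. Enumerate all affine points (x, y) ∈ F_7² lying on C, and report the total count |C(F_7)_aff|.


Affine F_7-points: {(0, 3), (0, 5), (4, 4), (4, 6), (5, 3), (5, 4), (6, 5), (6, 6)}; count = 8.

For each of the 49 pairs (x, y) ∈ F_7², evaluate f(x, y) mod 7. Record the zeros.
  x = 0: [0↦2, 1↦2, 2↦6, 3↦0, 4↦5, 5↦0, 6↦6]  zeros at y ∈ {3, 5}
  x = 1: [0↦4, 1↦3, 2↦6, 3↦6, 4↦3, 5↦4, 6↦2]  zeros at y ∈ ∅
  x = 2: [0↦3, 1↦1, 2↦3, 3↦2, 4↦5, 5↦5, 6↦2]  zeros at y ∈ ∅
  x = 3: [0↦6, 1↦3, 2↦4, 3↦2, 4↦4, 5↦3, 6↦6]  zeros at y ∈ ∅
  x = 4: [0↦6, 1↦2, 2↦2, 3↦6, 4↦0, 5↦5, 6↦0]  zeros at y ∈ {4, 6}
  x = 5: [0↦3, 1↦5, 2↦4, 3↦0, 4↦0, 5↦4, 6↦5]  zeros at y ∈ {3, 4}
  x = 6: [0↦4, 1↦5, 2↦3, 3↦5, 4↦4, 5↦0, 6↦0]  zeros at y ∈ {5, 6}
Collecting zeros: affine points = {(0, 3), (0, 5), (4, 4), (4, 6), (5, 3), (5, 4), (6, 5), (6, 6)}.
Total count |C(F_7)_aff| = 8.


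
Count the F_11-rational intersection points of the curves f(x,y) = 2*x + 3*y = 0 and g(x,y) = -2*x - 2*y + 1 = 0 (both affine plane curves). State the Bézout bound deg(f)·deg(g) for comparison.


Common zeros: {(7, 10)}; count = 1; Bézout bound = 1.

deg(f) = 1, deg(g) = 1, so Bézout bound = 1.
Scan x ∈ F_11. For each x, list the y ∈ F_11 with f(x, y) ≡ 0 and those with g(x, y) ≡ 0 (mod 11); the common zeros in that column are the intersection.
  x = 0: f ≡ 0 at y ∈ {0}; g ≡ 0 at y ∈ {6}; common: ∅.
  x = 1: f ≡ 0 at y ∈ {3}; g ≡ 0 at y ∈ {5}; common: ∅.
  x = 2: f ≡ 0 at y ∈ {6}; g ≡ 0 at y ∈ {4}; common: ∅.
  x = 3: f ≡ 0 at y ∈ {9}; g ≡ 0 at y ∈ {3}; common: ∅.
  x = 4: f ≡ 0 at y ∈ {1}; g ≡ 0 at y ∈ {2}; common: ∅.
  x = 5: f ≡ 0 at y ∈ {4}; g ≡ 0 at y ∈ {1}; common: ∅.
  x = 6: f ≡ 0 at y ∈ {7}; g ≡ 0 at y ∈ {0}; common: ∅.
  x = 7: f ≡ 0 at y ∈ {10}; g ≡ 0 at y ∈ {10}; common: {10}.
  x = 8: f ≡ 0 at y ∈ {2}; g ≡ 0 at y ∈ {9}; common: ∅.
  x = 9: f ≡ 0 at y ∈ {5}; g ≡ 0 at y ∈ {8}; common: ∅.
  x = 10: f ≡ 0 at y ∈ {8}; g ≡ 0 at y ∈ {7}; common: ∅.
Collecting: common zeros = {(7, 10)}, so the count is 1.
Comparison with the Bézout bound: 1 ≤ 1 = deg(f)·deg(g), as expected for curves with no common component (the bound is attained).


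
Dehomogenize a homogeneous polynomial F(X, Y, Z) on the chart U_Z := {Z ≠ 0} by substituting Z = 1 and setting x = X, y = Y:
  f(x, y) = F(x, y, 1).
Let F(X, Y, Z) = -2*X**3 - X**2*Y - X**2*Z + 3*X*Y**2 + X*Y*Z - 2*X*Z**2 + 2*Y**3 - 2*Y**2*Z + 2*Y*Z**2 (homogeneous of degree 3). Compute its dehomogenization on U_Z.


f(x, y) = -2*x**3 - x**2*y - x**2 + 3*x*y**2 + x*y - 2*x + 2*y**3 - 2*y**2 + 2*y

On U_Z we set Z = 1. Each monomial c·X^i·Y^j·Z^k in F becomes c·x^i·y^j·1^k = c·x^i·y^j.
Substituting Z = 1: F(X, Y, 1) = -2*x**3 - x**2*y - x**2 + 3*x*y**2 + x*y - 2*x + 2*y**3 - 2*y**2 + 2*y.
Note: deg(f) ≤ deg(F) = 3; strict inequality happens when F is divisible by Z (lost terms).


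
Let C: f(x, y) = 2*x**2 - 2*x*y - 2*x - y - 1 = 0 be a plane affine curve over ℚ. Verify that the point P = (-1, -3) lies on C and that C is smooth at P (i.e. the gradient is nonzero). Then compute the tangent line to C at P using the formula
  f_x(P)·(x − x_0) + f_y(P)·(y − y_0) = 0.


Tangent line at P: y + 3 = 0.

Step 1: f(-1, -3) = 0, so P lies on C.
Step 2: partial derivatives
  f_x(x, y) = 4*x - 2*y - 2, f_y(x, y) = -2*x - 1.
  f_x(P) = 0, f_y(P) = 1 (gradient nonzero, so P is smooth).
Step 3: tangent line at P: 0·(x − -1) + 1·(y − -3) = 0.
Expanding: y + 3 = 0.


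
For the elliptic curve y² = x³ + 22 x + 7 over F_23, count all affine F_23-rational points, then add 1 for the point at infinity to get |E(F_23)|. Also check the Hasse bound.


Affine points = {(2, 6), (2, 17), (3, 10), (3, 13), (5, 9), (5, 14), (10, 10), (10, 13), (11, 4), (11, 19), (13, 11), (13, 12), (14, 0), (15, 3), (15, 20), (16, 4), (16, 19), (17, 2), (17, 21), (18, 5), (18, 18), (19, 4), (19, 19), (20, 11), (20, 12), (21, 1), (21, 22)}; affine count = 27; |E(F_23)| = 28.

Discriminant check: Δ ∝ 4a³ + 27b² = 4·22³ + 27·7² = 4·10648 + 27·49 ≡ 8 (mod 23). Nonzero ⇒ E is nonsingular.
For each x ∈ F_23, compute rhs = x³ + 22·x + 7 mod 23, then count y ∈ F_23 with y² ≡ rhs.
  x = 0: rhs = 7, matching y values: none (0 points).
  x = 1: rhs = 7, matching y values: none (0 points).
  x = 2: rhs = 13, matching y values: 6, 17 (2 points).
  x = 3: rhs = 8, matching y values: 10, 13 (2 points).
  x = 4: rhs = 21, matching y values: none (0 points).
  x = 5: rhs = 12, matching y values: 9, 14 (2 points).
  x = 6: rhs = 10, matching y values: none (0 points).
  x = 7: rhs = 21, matching y values: none (0 points).
  x = 8: rhs = 5, matching y values: none (0 points).
  x = 9: rhs = 14, matching y values: none (0 points).
  x = 10: rhs = 8, matching y values: 10, 13 (2 points).
  x = 11: rhs = 16, matching y values: 4, 19 (2 points).
  x = 12: rhs = 21, matching y values: none (0 points).
  x = 13: rhs = 6, matching y values: 11, 12 (2 points).
  x = 14: rhs = 0, matching y values: 0 (1 points).
  x = 15: rhs = 9, matching y values: 3, 20 (2 points).
  x = 16: rhs = 16, matching y values: 4, 19 (2 points).
  x = 17: rhs = 4, matching y values: 2, 21 (2 points).
  x = 18: rhs = 2, matching y values: 5, 18 (2 points).
  x = 19: rhs = 16, matching y values: 4, 19 (2 points).
  x = 20: rhs = 6, matching y values: 11, 12 (2 points).
  x = 21: rhs = 1, matching y values: 1, 22 (2 points).
  x = 22: rhs = 7, matching y values: none (0 points).
Total affine count: 27.
Full point count |E(F_23)| = 27 + 1 = 28.
Hasse bound: |28 − (23+1)| = |4| = 4 ≤ 2√23 ≈ 9.5917 ✓.


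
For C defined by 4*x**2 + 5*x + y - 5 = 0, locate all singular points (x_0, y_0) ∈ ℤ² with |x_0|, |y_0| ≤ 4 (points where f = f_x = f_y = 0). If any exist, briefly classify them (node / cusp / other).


No singular points in the scanned grid; C is smooth there.

Compute partial derivatives:
  f_x = 8*x + 5.
  f_y = 1.
f_y = 1 is a nonzero constant, so f_y never vanishes: no point (x, y) can satisfy f = f_x = f_y = 0. In particular no (x, y) ∈ {−4, ..., 4}² is singular; the curve is smooth.


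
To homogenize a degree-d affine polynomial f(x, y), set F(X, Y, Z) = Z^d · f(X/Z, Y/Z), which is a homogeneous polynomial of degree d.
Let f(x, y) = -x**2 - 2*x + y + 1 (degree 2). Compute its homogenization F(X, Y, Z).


F(X, Y, Z) = -X**2 - 2*X*Z + Y*Z + Z**2

deg(f) = 2.
Substitute x = X/Z, y = Y/Z into f, then multiply by Z^2.
  monomial -1·x^2·y^0 ↦ -1·X^2·Y^0·Z^0.
  monomial -2·x^1·y^0 ↦ -2·X^1·Y^0·Z^1.
  monomial 1·x^0·y^1 ↦ 1·X^0·Y^1·Z^1.
  monomial 1·x^0·y^0 ↦ 1·X^0·Y^0·Z^2.
Collecting: F(X, Y, Z) = -X**2 - 2*X*Z + Y*Z + Z**2.


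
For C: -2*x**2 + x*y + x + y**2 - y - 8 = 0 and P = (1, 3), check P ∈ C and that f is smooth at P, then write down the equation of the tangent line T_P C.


Tangent line at P: 6*y - 18 = 0.

Step 1: f(1, 3) = 0, so P lies on C.
Step 2: partial derivatives
  f_x(x, y) = -4*x + y + 1, f_y(x, y) = x + 2*y - 1.
  f_x(P) = 0, f_y(P) = 6 (gradient nonzero, so P is smooth).
Step 3: tangent line at P: 0·(x − 1) + 6·(y − 3) = 0.
Expanding: 6*y - 18 = 0.


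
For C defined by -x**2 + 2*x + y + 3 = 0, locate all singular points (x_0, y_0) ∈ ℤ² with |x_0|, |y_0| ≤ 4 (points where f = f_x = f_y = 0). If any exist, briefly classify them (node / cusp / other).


No singular points in the scanned grid; C is smooth there.

Compute partial derivatives:
  f_x = 2 - 2*x.
  f_y = 1.
f_y = 1 is a nonzero constant, so f_y never vanishes: no point (x, y) can satisfy f = f_x = f_y = 0. In particular no (x, y) ∈ {−4, ..., 4}² is singular; the curve is smooth.


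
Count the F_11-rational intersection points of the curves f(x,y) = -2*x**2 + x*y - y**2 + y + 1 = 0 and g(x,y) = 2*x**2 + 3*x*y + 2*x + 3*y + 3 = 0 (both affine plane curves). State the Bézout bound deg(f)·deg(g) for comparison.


Common zeros: ∅; count = 0; Bézout bound = 4.

deg(f) = 2, deg(g) = 2, so Bézout bound = 4.
Scan x ∈ F_11. For each x, list the y ∈ F_11 with f(x, y) ≡ 0 and those with g(x, y) ≡ 0 (mod 11); the common zeros in that column are the intersection.
  x = 0: f ≡ 0 at y ∈ {4, 8}; g ≡ 0 at y ∈ {10}; common: ∅.
  x = 1: f ≡ 0 at y ∈ {1}; g ≡ 0 at y ∈ {8}; common: ∅.
  x = 2: f ≡ 0 at y ∈ {4, 10}; g ≡ 0 at y ∈ {2}; common: ∅.
  x = 3: f ≡ 0 at y ∈ {5, 10}; g ≡ 0 at y ∈ {6}; common: ∅.
  x = 4: f ≡ 0 at y ∈ {8}; g ≡ 0 at y ∈ {3}; common: ∅.
  x = 5: f ≡ 0 at y ∈ {1, 5}; g ≡ 0 at y ∈ {2}; common: ∅.
  x = 6: f ≡ 0 at y ∈ ∅; g ≡ 0 at y ∈ {10}; common: ∅.
  x = 7: f ≡ 0 at y ∈ ∅; g ≡ 0 at y ∈ {3}; common: ∅.
  x = 8: f ≡ 0 at y ∈ ∅; g ≡ 0 at y ∈ {8}; common: ∅.
  x = 9: f ≡ 0 at y ∈ ∅; g ≡ 0 at y ∈ {6}; common: ∅.
  x = 10: f ≡ 0 at y ∈ ∅; g ≡ 0 at y ∈ ∅; common: ∅.
Collecting: common zeros = ∅, so the count is 0.
Comparison with the Bézout bound: 0 ≤ 4 = deg(f)·deg(g), as expected for curves with no common component (the affine F_11-count falls short of the bound because intersections may lie at infinity, over extension fields, or carry multiplicity).


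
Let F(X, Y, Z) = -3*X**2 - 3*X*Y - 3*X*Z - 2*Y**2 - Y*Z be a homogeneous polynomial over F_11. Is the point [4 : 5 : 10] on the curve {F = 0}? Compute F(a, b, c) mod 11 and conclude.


F(4,5,10) ≡ 2 (mod 11); P is NOT on the curve.

Evaluate F(4, 5, 10) term-by-term (mod 11).
  -3*X**2 ↦ -3·16·1·1 = -48
  -3*X*Y ↦ -3·4·5·1 = -60
  -3*X*Z ↦ -3·4·1·10 = -120
  -2*Y**2 ↦ -2·1·25·1 = -50
  -Y*Z ↦ -1·1·5·10 = -50
Sum: F(4, 5, 10) = (-48) + (-60) + (-120) + (-50) + (-50) = -328.
Reducing mod 11: -328 ≡ 2 (mod 11).
Since F(a, b, c) ≡ 2 ≠ 0 (mod 11), P does NOT lie on the curve.


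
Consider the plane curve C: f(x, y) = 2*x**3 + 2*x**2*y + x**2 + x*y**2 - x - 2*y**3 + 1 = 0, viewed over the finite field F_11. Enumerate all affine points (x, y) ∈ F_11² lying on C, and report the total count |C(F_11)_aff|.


Affine F_11-points: {(0, 8), (3, 3), (3, 7), (3, 8), (5, 5), (5, 6), (5, 8), (6, 1), (7, 5), (8, 2), (8, 6), (8, 7), (9, 7), (10, 1), (10, 5), (10, 10)}; count = 16.

For each of the 121 pairs (x, y) ∈ F_11², evaluate f(x, y) mod 11. Record the zeros.
  x = 0: [0↦1, 1↦10, 2↦7, 3↦2, 4↦5, 5↦4, 6↦9, 7↦8, 8↦0, 9↦6, 10↦3]  zeros at y ∈ {8}
  x = 1: [0↦3, 1↦4, 2↦6, 3↦8, 4↦9, 5↦8, 6↦4, 7↦7, 8↦5, 9↦8, 10↦4]  zeros at y ∈ ∅
  x = 2: [0↦8, 1↦5, 2↦5, 3↦7, 4↦10, 5↦2, 6↦4, 7↦4, 8↦1, 9↦5, 10↦4]  zeros at y ∈ ∅
  x = 3: [0↦6, 1↦3, 2↦5, 3↦0, 4↦9, 5↦9, 6↦10, 7↦0, 8↦0, 9↦9, 10↦4]  zeros at y ∈ {3, 7, 8}
  x = 4: [0↦9, 1↦10, 2↦7, 3↦10, 4↦7, 5↦8, 6↦1, 7↦7, 8↦3, 9↦10, 10↦5]  zeros at y ∈ ∅
  x = 5: [0↦7, 1↦5, 2↦1, 3↦5, 4↦5, 5↦0, 6↦0, 7↦4, 8↦0, 9↦9, 10↦8]  zeros at y ∈ {5, 6, 8}
  x = 6: [0↦1, 1↦0, 2↦10, 3↦8, 4↦4, 5↦8, 6↦8, 7↦3, 8↦3, 9↦7, 10↦3]  zeros at y ∈ {1}
  x = 7: [0↦3, 1↦7, 2↦2, 3↦9, 4↦5, 5↦0, 6↦4, 7↦5, 8↦2, 9↦5, 10↦2]  zeros at y ∈ {5}
  x = 8: [0↦3, 1↦5, 2↦0, 3↦9, 4↦9, 5↦10, 6↦0, 7↦0, 8↦9, 9↦4, 10↦6]  zeros at y ∈ {2, 6, 7}
  x = 9: [0↦2, 1↦6, 2↦5, 3↦9, 4↦6, 5↦6, 6↦8, 7↦0, 8↦3, 9↦5, 10↦5]  zeros at y ∈ {7}
  x = 10: [0↦1, 1↦0, 2↦7, 3↦10, 4↦8, 5↦0, 6↦7, 7↦6, 8↦7, 9↦9, 10↦0]  zeros at y ∈ {1, 5, 10}
Collecting zeros: affine points = {(0, 8), (3, 3), (3, 7), (3, 8), (5, 5), (5, 6), (5, 8), (6, 1), (7, 5), (8, 2), (8, 6), (8, 7), (9, 7), (10, 1), (10, 5), (10, 10)}.
Total count |C(F_11)_aff| = 16.


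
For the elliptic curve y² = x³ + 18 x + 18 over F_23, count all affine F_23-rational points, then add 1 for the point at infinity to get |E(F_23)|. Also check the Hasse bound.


Affine points = {(0, 8), (0, 15), (2, 4), (2, 19), (4, 4), (4, 19), (5, 7), (5, 16), (7, 2), (7, 21), (9, 9), (9, 14), (10, 5), (10, 18), (11, 11), (11, 12), (14, 1), (14, 22), (15, 11), (15, 12), (16, 3), (16, 20), (17, 4), (17, 19), (20, 11), (20, 12)}; affine count = 26; |E(F_23)| = 27.

Discriminant check: Δ ∝ 4a³ + 27b² = 4·18³ + 27·18² = 4·5832 + 27·324 ≡ 14 (mod 23). Nonzero ⇒ E is nonsingular.
For each x ∈ F_23, compute rhs = x³ + 18·x + 18 mod 23, then count y ∈ F_23 with y² ≡ rhs.
  x = 0: rhs = 18, matching y values: 8, 15 (2 points).
  x = 1: rhs = 14, matching y values: none (0 points).
  x = 2: rhs = 16, matching y values: 4, 19 (2 points).
  x = 3: rhs = 7, matching y values: none (0 points).
  x = 4: rhs = 16, matching y values: 4, 19 (2 points).
  x = 5: rhs = 3, matching y values: 7, 16 (2 points).
  x = 6: rhs = 20, matching y values: none (0 points).
  x = 7: rhs = 4, matching y values: 2, 21 (2 points).
  x = 8: rhs = 7, matching y values: none (0 points).
  x = 9: rhs = 12, matching y values: 9, 14 (2 points).
  x = 10: rhs = 2, matching y values: 5, 18 (2 points).
  x = 11: rhs = 6, matching y values: 11, 12 (2 points).
  x = 12: rhs = 7, matching y values: none (0 points).
  x = 13: rhs = 11, matching y values: none (0 points).
  x = 14: rhs = 1, matching y values: 1, 22 (2 points).
  x = 15: rhs = 6, matching y values: 11, 12 (2 points).
  x = 16: rhs = 9, matching y values: 3, 20 (2 points).
  x = 17: rhs = 16, matching y values: 4, 19 (2 points).
  x = 18: rhs = 10, matching y values: none (0 points).
  x = 19: rhs = 20, matching y values: none (0 points).
  x = 20: rhs = 6, matching y values: 11, 12 (2 points).
  x = 21: rhs = 20, matching y values: none (0 points).
  x = 22: rhs = 22, matching y values: none (0 points).
Total affine count: 26.
Full point count |E(F_23)| = 26 + 1 = 27.
Hasse bound: |27 − (23+1)| = |3| = 3 ≤ 2√23 ≈ 9.5917 ✓.
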